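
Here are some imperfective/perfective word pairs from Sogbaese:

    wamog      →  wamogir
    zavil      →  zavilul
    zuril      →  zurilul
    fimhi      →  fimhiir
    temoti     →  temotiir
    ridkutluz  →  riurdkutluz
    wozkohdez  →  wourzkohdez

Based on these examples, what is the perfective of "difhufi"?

"difhufi" ends in -i. The stems ending in -i (fimhi → fimhiir, temoti → temotiir) add -ir.
The other patterns: stems ending in -l add -ul; stems ending in -z insert -ur- after the first vowel.
So difhufi → difhufiir.

difhufiir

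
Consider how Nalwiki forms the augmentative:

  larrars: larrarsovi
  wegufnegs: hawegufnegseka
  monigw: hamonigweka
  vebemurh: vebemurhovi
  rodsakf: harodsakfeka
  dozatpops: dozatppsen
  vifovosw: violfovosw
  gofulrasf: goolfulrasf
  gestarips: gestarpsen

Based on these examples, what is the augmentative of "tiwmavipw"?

wegufnegs and larrars both end in -s yet inflect differently (hawegufnegseka, larrarsovi), so the final letter is not what conditions the rule; the second-to-last letter is.
"tiwmavipw" has second-to-last letter 'p'. The stems whose second-to-last letter is 'p' (dozatpops → dozatppsen, gestarips → gestarpsen) delete the last vowel and add -en.
So tiwmavipw → tiwmavpwen.

tiwmavpwen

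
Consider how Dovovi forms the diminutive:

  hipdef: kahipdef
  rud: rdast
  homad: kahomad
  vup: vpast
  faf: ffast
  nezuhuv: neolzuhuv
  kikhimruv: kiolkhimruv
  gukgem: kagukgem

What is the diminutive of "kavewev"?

kaolvewev

faf and hipdef both end in -f yet inflect differently (ffast, kahipdef), so the final letter is not what conditions the rule; the number of vowels is.
"kavewev" has 3 vowels. The stems with 3 vowels (kikhimruv → kiolkhimruv, nezuhuv → neolzuhuv) insert -ol- after the first vowel.
The other patterns: stems with 1 vowel delete the last vowel and add -ast; stems with 2 vowels add the prefix ka-.
So kavewev → kaolvewev.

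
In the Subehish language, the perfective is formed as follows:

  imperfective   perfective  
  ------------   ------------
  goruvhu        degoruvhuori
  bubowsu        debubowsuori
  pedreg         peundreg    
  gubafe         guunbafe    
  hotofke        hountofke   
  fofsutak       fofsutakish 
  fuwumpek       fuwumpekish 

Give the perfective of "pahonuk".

pedreg and fuwumpek both have last vowel 'e' yet inflect differently (peundreg, fuwumpekish), so the last vowel is not what conditions the rule; the final letter is.
"pahonuk" ends in -k. The stems ending in -k (fofsutak → fofsutakish, fuwumpek → fuwumpekish) add -ish.
So pahonuk → pahonukish.

pahonukish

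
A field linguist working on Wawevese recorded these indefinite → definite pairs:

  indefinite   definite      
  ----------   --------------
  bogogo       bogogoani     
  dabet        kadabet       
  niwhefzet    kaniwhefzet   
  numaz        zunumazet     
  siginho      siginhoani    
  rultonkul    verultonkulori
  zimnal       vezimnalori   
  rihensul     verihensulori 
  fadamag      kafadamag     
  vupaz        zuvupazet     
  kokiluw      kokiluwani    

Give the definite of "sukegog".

kasukegog

vupaz and zimnal both have last vowel 'a' yet inflect differently (zuvupazet, vezimnalori), so the last vowel is not what conditions the rule; the final letter is.
"sukegog" ends in -g. The one such stem in the data (fadamag → kafadamag) adds the prefix ka-, so the same rule applies.
So sukegog → kasukegog.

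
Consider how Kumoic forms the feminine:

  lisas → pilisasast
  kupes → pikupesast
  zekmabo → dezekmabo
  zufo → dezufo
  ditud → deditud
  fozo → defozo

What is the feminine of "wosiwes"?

piwosiwesast

lisas and zufo both have 2 vowels yet inflect differently (pilisasast, dezufo), so the number of vowels is not what conditions the rule; the final letter is.
"wosiwes" ends in -s. The stems ending in -s (lisas → pilisasast, kupes → pikupesast) add pi- … -ast around the stem.
So wosiwes → piwosiwesast.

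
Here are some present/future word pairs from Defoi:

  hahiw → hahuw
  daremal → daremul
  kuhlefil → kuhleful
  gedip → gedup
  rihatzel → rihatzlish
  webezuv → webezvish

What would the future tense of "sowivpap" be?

daremal and rihatzel both end in -l yet inflect differently (daremul, rihatzlish), so the final letter is not what conditions the rule; the last vowel is.
"sowivpap" has last vowel 'a'. The one such stem in the data (daremal → daremul) changes the last vowel to 'u' (as do hahiw, kuhlefil), so the same rule applies.
So sowivpap → sowivpup.

sowivpup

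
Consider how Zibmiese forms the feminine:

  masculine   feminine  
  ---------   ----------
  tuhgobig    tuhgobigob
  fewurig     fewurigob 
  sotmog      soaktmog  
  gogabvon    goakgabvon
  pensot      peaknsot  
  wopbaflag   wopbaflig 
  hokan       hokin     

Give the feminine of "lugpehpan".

lugpehpin

"lugpehpan" has last vowel 'a'. The stems whose last vowel is 'a' (wopbaflag → wopbaflig, hokan → hokin) change the last vowel to 'i'.
So lugpehpan → lugpehpin.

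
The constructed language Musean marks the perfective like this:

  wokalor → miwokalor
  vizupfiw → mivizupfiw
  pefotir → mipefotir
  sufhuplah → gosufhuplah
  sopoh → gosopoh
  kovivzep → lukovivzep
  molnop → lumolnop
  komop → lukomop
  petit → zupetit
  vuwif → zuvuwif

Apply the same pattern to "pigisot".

zupigisot

"pigisot" ends in -t. The one such stem in the data (petit → zupetit) adds the prefix zu-, so the same rule applies.
The other patterns: stems ending in -r or -w add the prefix mi-; stems ending in -h add the prefix go-; stems ending in -p add the prefix lu-.
So pigisot → zupigisot.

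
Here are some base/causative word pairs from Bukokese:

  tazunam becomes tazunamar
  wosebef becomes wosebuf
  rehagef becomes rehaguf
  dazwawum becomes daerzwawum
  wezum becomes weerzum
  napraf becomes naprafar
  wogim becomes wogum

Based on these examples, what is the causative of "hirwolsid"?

hirwolsud

tazunam and dazwawum both end in -m yet inflect differently (tazunamar, daerzwawum), so the final letter is not what conditions the rule; the last vowel is.
"hirwolsid" has last vowel 'i'. The one such stem in the data (wogim → wogum) changes the last vowel to 'u' (as do wosebef, rehagef), so the same rule applies.
So hirwolsid → hirwolsud.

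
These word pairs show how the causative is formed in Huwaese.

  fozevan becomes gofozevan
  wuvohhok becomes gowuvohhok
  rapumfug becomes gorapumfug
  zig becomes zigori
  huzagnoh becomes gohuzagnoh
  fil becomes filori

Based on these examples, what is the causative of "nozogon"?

"nozogon" has 3 vowels. The stems with 3 vowels (rapumfug → gorapumfug, wuvohhok → gowuvohhok, fozevan → gofozevan) add the prefix go-.
The other pattern: stems with 1 vowel add -ori.
So nozogon → gonozogon.

gonozogon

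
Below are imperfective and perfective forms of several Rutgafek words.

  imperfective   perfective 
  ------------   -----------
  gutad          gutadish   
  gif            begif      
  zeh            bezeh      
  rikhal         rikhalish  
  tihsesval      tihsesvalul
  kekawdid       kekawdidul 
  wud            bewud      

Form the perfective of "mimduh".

mimduhish

"mimduh" has 2 vowels. The stems with 2 vowels (rikhal → rikhalish, gutad → gutadish) add -ish.
The other patterns: stems with 1 vowel add the prefix be-; stems with 3 vowels add -ul.
So mimduh → mimduhish.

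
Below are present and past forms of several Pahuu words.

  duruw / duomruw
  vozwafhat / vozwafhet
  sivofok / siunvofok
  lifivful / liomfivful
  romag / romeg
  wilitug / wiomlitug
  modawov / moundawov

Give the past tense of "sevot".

"sevot" has last vowel 'o'. The stems whose last vowel is 'o' (modawov → moundawov, sivofok → siunvofok) insert -un- after the first vowel.
The other patterns: stems whose last vowel is 'a' change the last vowel to 'e'; stems whose last vowel is 'u' insert -om- after the first vowel.
So sevot → seunvot.

seunvot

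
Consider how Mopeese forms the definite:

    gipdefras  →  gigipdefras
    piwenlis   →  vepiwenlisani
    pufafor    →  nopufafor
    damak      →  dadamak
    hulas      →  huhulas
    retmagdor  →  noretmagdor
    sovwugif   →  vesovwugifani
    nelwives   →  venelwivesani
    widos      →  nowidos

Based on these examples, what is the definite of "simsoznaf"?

hulas and widos both end in -s yet inflect differently (huhulas, nowidos), so the final letter is not what conditions the rule; the last vowel is.
"simsoznaf" has last vowel 'a'. The stems whose last vowel is 'a' (hulas → huhulas, gipdefras → gigipdefras, damak → dadamak) repeat the first consonant+vowel as a prefix.
So simsoznaf → sisimsoznaf.

sisimsoznaf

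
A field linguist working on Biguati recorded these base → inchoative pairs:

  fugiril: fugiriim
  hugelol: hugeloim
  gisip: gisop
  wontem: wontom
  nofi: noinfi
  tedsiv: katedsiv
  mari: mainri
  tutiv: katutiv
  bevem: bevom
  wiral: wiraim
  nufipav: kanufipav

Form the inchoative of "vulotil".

vulotiim

mari and tutiv both have last vowel 'i' yet inflect differently (mainri, katutiv), so the last vowel is not what conditions the rule; the final letter is.
"vulotil" ends in -l. The stems ending in -l (fugiril → fugiriim, wiral → wiraim, hugelol → hugeloim) drop the final letter and add -im.
So vulotil → vulotiim.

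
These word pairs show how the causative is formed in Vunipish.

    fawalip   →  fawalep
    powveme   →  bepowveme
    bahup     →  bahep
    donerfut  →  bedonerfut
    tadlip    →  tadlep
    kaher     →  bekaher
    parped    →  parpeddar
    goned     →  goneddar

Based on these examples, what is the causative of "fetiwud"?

"fetiwud" ends in -d. The stems ending in -d (goned → goneddar, parped → parpeddar) double the final consonant and add -ar.
So fetiwud → fetiwuddar.

fetiwuddar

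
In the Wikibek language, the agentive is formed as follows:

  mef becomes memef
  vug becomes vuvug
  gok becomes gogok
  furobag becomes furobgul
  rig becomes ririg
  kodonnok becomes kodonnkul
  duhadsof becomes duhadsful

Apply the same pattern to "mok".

momok

furobag and vug both end in -g yet inflect differently (furobgul, vuvug), so the final letter is not what conditions the rule; the number of vowels is.
"mok" has 1 vowel. The stems with 1 vowel (vug → vuvug, gok → gogok, rig → ririg) repeat the first consonant+vowel as a prefix.
The other pattern: stems with 3 vowels delete the last vowel and add -ul.
So mok → momok.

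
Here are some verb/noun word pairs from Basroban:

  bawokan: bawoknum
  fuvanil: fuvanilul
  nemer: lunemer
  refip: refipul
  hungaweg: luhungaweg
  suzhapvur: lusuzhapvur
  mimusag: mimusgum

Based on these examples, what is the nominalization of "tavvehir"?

mimusag and hungaweg both end in -g yet inflect differently (mimusgum, luhungaweg), so the final letter is not what conditions the rule; the last vowel is.
"tavvehir" has last vowel 'i'. The stems whose last vowel is 'i' (fuvanil → fuvanilul, refip → refipul) add -ul.
So tavvehir → tavvehirul.

tavvehirul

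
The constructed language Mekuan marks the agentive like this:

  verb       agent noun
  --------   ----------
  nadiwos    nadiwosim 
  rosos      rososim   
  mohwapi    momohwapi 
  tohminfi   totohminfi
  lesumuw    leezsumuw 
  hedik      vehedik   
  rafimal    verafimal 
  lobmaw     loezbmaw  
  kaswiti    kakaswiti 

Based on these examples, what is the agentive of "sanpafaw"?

saeznpafaw

lobmaw and rafimal both have last vowel 'a' yet inflect differently (loezbmaw, verafimal), so the last vowel is not what conditions the rule; the final letter is.
"sanpafaw" ends in -w. The stems ending in -w (lobmaw → loezbmaw, lesumuw → leezsumuw) insert -ez- after the first vowel.
The other patterns: stems ending in -i repeat the first consonant+vowel as a prefix; stems ending in -s add -im; stems ending in -k or -l add the prefix ve-.
So sanpafaw → saeznpafaw.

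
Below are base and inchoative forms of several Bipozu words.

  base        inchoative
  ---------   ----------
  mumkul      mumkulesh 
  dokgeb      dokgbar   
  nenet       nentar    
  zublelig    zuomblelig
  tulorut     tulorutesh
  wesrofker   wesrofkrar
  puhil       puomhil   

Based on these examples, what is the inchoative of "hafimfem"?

hafimfmar

tulorut and nenet both end in -t yet inflect differently (tulorutesh, nentar), so the final letter is not what conditions the rule; the last vowel is.
"hafimfem" has last vowel 'e'. The stems whose last vowel is 'e' (nenet → nentar, wesrofker → wesrofkrar, dokgeb → dokgbar) delete the last vowel and add -ar.
So hafimfem → hafimfmar.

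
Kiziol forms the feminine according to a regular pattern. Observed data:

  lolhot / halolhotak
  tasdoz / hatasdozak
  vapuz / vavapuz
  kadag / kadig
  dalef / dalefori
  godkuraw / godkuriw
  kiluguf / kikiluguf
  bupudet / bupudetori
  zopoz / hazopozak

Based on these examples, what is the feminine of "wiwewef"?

wiwewefori

"wiwewef" has last vowel 'e'. The stems whose last vowel is 'e' (dalef → dalefori, bupudet → bupudetori) add -ori.
So wiwewef → wiwewefori.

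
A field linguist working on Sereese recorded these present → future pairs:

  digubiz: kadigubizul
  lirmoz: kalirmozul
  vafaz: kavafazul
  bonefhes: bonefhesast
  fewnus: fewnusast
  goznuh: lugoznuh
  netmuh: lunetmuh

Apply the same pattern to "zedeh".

luzedeh

fewnus and goznuh both have last vowel 'u' yet inflect differently (fewnusast, lugoznuh), so the last vowel is not what conditions the rule; the final letter is.
"zedeh" ends in -h. The stems ending in -h (goznuh → lugoznuh, netmuh → lunetmuh) add the prefix lu-.
The other patterns: stems ending in -z add ka- … -ul around the stem; stems ending in -s add -ast.
So zedeh → luzedeh.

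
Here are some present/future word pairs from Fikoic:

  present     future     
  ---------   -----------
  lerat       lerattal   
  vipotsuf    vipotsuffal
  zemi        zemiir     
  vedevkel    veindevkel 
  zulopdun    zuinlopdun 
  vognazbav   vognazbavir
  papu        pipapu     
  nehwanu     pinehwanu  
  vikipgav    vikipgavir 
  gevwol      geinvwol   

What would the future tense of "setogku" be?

zulopdun and vipotsuf both have last vowel 'u' yet inflect differently (zuinlopdun, vipotsuffal), so the last vowel is not what conditions the rule; the final letter is.
"setogku" ends in -u. The stems ending in -u (nehwanu → pinehwanu, papu → pipapu) add the prefix pi-.
The other patterns: stems ending in -l or -n insert -in- after the first vowel; stems ending in -f or -t double the final consonant and add -al; stems ending in -i or -v add -ir.
So setogku → pisetogku.

pisetogku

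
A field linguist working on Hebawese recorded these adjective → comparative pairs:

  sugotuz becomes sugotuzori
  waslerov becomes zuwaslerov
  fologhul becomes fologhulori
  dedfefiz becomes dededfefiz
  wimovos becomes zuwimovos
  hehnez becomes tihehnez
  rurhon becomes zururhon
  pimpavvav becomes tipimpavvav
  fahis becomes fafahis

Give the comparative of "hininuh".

hininuhori

fahis and wimovos both end in -s yet inflect differently (fafahis, zuwimovos), so the final letter is not what conditions the rule; the last vowel is.
"hininuh" has last vowel 'u'. The stems whose last vowel is 'u' (sugotuz → sugotuzori, fologhul → fologhulori) add -ori.
So hininuh → hininuhori.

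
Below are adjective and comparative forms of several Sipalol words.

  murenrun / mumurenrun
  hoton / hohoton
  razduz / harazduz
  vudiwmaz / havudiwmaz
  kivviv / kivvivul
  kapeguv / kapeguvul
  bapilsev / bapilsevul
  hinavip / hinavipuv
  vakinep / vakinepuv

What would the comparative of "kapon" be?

murenrun and razduz both have last vowel 'u' yet inflect differently (mumurenrun, harazduz), so the last vowel is not what conditions the rule; the final letter is.
"kapon" ends in -n. The stems ending in -n (murenrun → mumurenrun, hoton → hohoton) repeat the first consonant+vowel as a prefix.
So kapon → kakapon.

kakapon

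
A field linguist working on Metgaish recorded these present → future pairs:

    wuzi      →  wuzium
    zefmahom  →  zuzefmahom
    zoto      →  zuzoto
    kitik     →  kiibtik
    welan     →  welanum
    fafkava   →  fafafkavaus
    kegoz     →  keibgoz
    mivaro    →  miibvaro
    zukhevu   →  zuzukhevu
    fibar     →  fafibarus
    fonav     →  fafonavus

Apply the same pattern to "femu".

zoto and mivaro both end in -o yet inflect differently (zuzoto, miibvaro), so the final letter is not what conditions the rule; the first letter is.
"femu" begins with f-. The stems beginning with f- (fibar → fafibarus, fafkava → fafafkavaus, fonav → fafonavus) add fa- … -us around the stem.
So femu → fafemuus.

fafemuus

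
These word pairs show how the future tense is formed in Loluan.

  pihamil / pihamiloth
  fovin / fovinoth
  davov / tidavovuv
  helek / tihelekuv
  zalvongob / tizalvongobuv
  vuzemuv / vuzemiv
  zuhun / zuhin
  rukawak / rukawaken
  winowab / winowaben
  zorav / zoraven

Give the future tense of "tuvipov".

davov and vuzemuv both end in -v yet inflect differently (tidavovuv, vuzemiv), so the final letter is not what conditions the rule; the last vowel is.
"tuvipov" has last vowel 'o'. The stems whose last vowel is 'o' (davov → tidavovuv, zalvongob → tizalvongobuv) add ti- … -uv around the stem.
The other patterns: stems whose last vowel is 'i' add -oth; stems whose last vowel is 'u' change the last vowel to 'i'; stems whose last vowel is 'a' add -en.
So tuvipov → tituvipovuv.

tituvipovuv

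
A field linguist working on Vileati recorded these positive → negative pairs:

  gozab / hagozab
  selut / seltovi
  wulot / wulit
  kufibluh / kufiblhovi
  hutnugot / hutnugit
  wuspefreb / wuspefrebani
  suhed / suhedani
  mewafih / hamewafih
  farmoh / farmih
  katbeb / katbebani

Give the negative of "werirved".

"werirved" has last vowel 'e'. The stems whose last vowel is 'e' (katbeb → katbebani, wuspefreb → wuspefrebani, suhed → suhedani) add -ani.
So werirved → werirvedani.

werirvedani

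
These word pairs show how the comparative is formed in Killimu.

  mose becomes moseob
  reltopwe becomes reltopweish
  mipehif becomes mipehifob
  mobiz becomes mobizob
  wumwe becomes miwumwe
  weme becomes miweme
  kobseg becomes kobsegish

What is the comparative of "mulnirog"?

mulnirogob

mose and weme both end in -e yet inflect differently (moseob, miweme), so the final letter is not what conditions the rule; the first letter is.
"mulnirog" begins with m-. The stems beginning with m- (mobiz → mobizob, mipehif → mipehifob, mose → moseob) add -ob.
The other patterns: stems beginning with w- add the prefix mi-; stems beginning with k- or r- add -ish.
So mulnirog → mulnirogob.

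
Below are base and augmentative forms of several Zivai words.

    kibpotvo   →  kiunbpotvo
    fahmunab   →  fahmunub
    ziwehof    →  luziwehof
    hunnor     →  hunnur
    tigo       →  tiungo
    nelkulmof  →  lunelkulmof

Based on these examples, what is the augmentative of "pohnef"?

lupohnef

nelkulmof and tigo both have last vowel 'o' yet inflect differently (lunelkulmof, tiungo), so the last vowel is not what conditions the rule; the final letter is.
"pohnef" ends in -f. The stems ending in -f (nelkulmof → lunelkulmof, ziwehof → luziwehof) add the prefix lu-.
The other patterns: stems ending in -o insert -un- after the first vowel; stems ending in -b or -r change the last vowel to 'u'.
So pohnef → lupohnef.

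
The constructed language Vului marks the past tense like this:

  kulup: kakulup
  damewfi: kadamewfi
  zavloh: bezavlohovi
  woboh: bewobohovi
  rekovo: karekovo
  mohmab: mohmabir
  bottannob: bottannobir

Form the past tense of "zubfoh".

"zubfoh" ends in -h. The stems ending in -h (zavloh → bezavlohovi, woboh → bewobohovi) add be- … -ovi around the stem.
So zubfoh → bezubfohovi.

bezubfohovi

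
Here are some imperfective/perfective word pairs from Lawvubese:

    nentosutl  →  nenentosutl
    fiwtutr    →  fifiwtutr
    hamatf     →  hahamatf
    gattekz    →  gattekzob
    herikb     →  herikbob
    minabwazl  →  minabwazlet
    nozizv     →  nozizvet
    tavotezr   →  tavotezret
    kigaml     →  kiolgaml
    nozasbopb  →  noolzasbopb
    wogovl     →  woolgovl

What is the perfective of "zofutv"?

zozofutv

"zofutv" has second-to-last letter 't'. The stems whose second-to-last letter is 't' (nentosutl → nenentosutl, fiwtutr → fifiwtutr, hamatf → hahamatf) repeat the first consonant+vowel as a prefix.
The other patterns: stems whose second-to-last letter is 'k' add -ob; stems whose second-to-last letter is 'z' add -et; stems whose second-to-last letter is 'm', 'p' or 'v' insert -ol- after the first vowel.
So zofutv → zozofutv.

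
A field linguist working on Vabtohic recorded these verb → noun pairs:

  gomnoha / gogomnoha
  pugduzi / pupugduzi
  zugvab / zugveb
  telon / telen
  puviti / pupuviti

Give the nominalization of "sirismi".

"sirismi" ends in a vowel. The stems ending in a vowel (pugduzi → pupugduzi, gomnoha → gogomnoha, puviti → pupuviti) repeat the first consonant+vowel as a prefix.
So sirismi → sisirismi.

sisirismi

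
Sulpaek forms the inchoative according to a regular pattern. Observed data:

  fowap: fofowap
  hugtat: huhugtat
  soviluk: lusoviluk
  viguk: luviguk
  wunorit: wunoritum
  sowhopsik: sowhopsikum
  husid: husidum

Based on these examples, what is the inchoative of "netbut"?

hugtat and wunorit both end in -t yet inflect differently (huhugtat, wunoritum), so the final letter is not what conditions the rule; the last vowel is.
"netbut" has last vowel 'u'. The stems whose last vowel is 'u' (soviluk → lusoviluk, viguk → luviguk) add the prefix lu-.
So netbut → lunetbut.

lunetbut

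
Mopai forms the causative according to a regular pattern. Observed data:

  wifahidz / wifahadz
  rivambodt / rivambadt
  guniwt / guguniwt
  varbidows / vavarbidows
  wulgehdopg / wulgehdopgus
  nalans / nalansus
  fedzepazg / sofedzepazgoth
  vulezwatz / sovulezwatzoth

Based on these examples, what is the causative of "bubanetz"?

rivambodt and guniwt both end in -t yet inflect differently (rivambadt, guguniwt), so the final letter is not what conditions the rule; the second-to-last letter is.
"bubanetz" has second-to-last letter 't'. The one such stem in the data (vulezwatz → sovulezwatzoth) adds so- … -oth around the stem, so the same rule applies.
The other patterns: stems whose second-to-last letter is 'd' change the last vowel to 'a'; stems whose second-to-last letter is 'w' repeat the first consonant+vowel as a prefix; stems whose second-to-last letter is 'n' or 'p' add -us.
So bubanetz → sobubanetzoth.

sobubanetzoth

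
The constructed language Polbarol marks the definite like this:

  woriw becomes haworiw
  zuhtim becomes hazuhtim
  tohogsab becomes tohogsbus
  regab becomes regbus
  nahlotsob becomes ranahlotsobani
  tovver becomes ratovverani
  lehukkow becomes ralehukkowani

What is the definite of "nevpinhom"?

tohogsab and nahlotsob both end in -b yet inflect differently (tohogsbus, ranahlotsobani), so the final letter is not what conditions the rule; the last vowel is.
"nevpinhom" has last vowel 'o'. The stems whose last vowel is 'o' (nahlotsob → ranahlotsobani, lehukkow → ralehukkowani) add ra- … -ani around the stem.
The other patterns: stems whose last vowel is 'i' add the prefix ha-; stems whose last vowel is 'a' delete the last vowel and add -us.
So nevpinhom → ranevpinhomani.

ranevpinhomani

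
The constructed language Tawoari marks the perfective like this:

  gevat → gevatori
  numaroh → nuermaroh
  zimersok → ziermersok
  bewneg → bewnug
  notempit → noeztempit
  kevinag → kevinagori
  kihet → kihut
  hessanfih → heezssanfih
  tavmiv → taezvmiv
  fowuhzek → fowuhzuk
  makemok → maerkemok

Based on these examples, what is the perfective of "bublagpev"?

bublagpuv

hessanfih and numaroh both end in -h yet inflect differently (heezssanfih, nuermaroh), so the final letter is not what conditions the rule; the last vowel is.
"bublagpev" has last vowel 'e'. The stems whose last vowel is 'e' (fowuhzek → fowuhzuk, kihet → kihut, bewneg → bewnug) change the last vowel to 'u'.
The other patterns: stems whose last vowel is 'i' insert -ez- after the first vowel; stems whose last vowel is 'o' insert -er- after the first vowel; stems whose last vowel is 'a' add -ori.
So bublagpev → bublagpuv.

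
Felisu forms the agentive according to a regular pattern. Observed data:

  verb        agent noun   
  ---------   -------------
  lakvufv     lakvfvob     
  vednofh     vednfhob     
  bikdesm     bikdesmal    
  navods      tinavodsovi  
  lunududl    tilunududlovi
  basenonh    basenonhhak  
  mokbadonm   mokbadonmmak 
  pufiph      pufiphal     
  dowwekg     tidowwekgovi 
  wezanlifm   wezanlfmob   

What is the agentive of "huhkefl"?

"huhkefl" has second-to-last letter 'f'. The stems whose second-to-last letter is 'f' (wezanlifm → wezanlfmob, lakvufv → lakvfvob, vednofh → vednfhob) delete the last vowel and add -ob.
So huhkefl → huhkflob.

huhkflob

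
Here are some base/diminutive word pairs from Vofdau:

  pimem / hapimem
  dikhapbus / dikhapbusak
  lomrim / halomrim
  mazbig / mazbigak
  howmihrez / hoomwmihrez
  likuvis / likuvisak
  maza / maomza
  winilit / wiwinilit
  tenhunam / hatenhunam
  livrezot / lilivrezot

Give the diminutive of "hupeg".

lomrim and winilit both have last vowel 'i' yet inflect differently (halomrim, wiwinilit), so the last vowel is not what conditions the rule; the final letter is.
"hupeg" ends in -g. The one such stem in the data (mazbig → mazbigak) adds -ak, so the same rule applies.
The other patterns: stems ending in -m add the prefix ha-; stems ending in -t repeat the first consonant+vowel as a prefix; stems ending in -a or -z insert -om- after the first vowel.
So hupeg → hupegak.

hupegak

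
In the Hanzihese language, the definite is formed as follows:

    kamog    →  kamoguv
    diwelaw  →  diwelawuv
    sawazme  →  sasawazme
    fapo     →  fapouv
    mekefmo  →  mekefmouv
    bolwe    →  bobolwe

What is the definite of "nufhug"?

sawazme and diwelaw both have 3 vowels yet inflect differently (sasawazme, diwelawuv), so the number of vowels is not what conditions the rule; the final letter is.
"nufhug" ends in -g. The one such stem in the data (kamog → kamoguv) adds -uv, so the same rule applies.
So nufhug → nufhuguv.

nufhuguv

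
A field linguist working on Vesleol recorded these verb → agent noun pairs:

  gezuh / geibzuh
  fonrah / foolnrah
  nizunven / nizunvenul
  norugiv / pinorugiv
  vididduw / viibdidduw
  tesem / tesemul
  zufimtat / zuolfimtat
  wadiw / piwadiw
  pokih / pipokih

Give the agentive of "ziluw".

ziibluw

vididduw and wadiw both end in -w yet inflect differently (viibdidduw, piwadiw), so the final letter is not what conditions the rule; the last vowel is.
"ziluw" has last vowel 'u'. The stems whose last vowel is 'u' (gezuh → geibzuh, vididduw → viibdidduw) insert -ib- after the first vowel.
So ziluw → ziibluw.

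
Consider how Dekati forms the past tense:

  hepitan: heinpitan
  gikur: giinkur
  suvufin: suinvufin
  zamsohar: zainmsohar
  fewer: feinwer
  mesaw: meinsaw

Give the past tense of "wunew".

wuinnew

Every pair shown (hepitan → heinpitan, gikur → giinkur, suvufin → suinvufin, …) follows the same rule: insert -in- after the first vowel.
So wunew → wuinnew.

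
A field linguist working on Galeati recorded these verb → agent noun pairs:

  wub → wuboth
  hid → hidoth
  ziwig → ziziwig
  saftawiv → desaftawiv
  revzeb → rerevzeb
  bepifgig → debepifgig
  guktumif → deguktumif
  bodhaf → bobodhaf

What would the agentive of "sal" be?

"sal" has 1 vowel. The stems with 1 vowel (hid → hidoth, wub → wuboth) add -oth.
The other patterns: stems with 2 vowels repeat the first consonant+vowel as a prefix; stems with 3 vowels add the prefix de-.
So sal → saloth.

saloth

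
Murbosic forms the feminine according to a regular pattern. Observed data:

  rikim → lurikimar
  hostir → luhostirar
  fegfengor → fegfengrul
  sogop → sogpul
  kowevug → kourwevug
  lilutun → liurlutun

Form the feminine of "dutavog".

"dutavog" has last vowel 'o'. The stems whose last vowel is 'o' (fegfengor → fegfengrul, sogop → sogpul) delete the last vowel and add -ul.
The other patterns: stems whose last vowel is 'i' add lu- … -ar around the stem; stems whose last vowel is 'u' insert -ur- after the first vowel.
So dutavog → dutavgul.

dutavgul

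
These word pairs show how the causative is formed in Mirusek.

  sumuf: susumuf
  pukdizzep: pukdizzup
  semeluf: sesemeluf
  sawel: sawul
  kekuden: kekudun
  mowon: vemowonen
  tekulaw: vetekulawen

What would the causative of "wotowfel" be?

wotowful

mowon and kekuden both end in -n yet inflect differently (vemowonen, kekudun), so the final letter is not what conditions the rule; the last vowel is.
"wotowfel" has last vowel 'e'. The stems whose last vowel is 'e' (pukdizzep → pukdizzup, kekuden → kekudun, sawel → sawul) change the last vowel to 'u'.
The other patterns: stems whose last vowel is 'u' repeat the first consonant+vowel as a prefix; stems whose last vowel is 'a' or 'o' add ve- … -en around the stem.
So wotowfel → wotowful.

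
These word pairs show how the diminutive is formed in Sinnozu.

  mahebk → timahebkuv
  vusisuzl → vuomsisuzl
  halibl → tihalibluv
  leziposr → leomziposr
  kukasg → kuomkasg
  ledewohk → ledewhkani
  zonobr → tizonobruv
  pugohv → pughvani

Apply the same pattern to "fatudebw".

tifatudebwuv

"fatudebw" has second-to-last letter 'b'. The stems whose second-to-last letter is 'b' (halibl → tihalibluv, zonobr → tizonobruv, mahebk → timahebkuv) add ti- … -uv around the stem.
The other patterns: stems whose second-to-last letter is 'h' delete the last vowel and add -ani; stems whose second-to-last letter is 's' or 'z' insert -om- after the first vowel.
So fatudebw → tifatudebwuv.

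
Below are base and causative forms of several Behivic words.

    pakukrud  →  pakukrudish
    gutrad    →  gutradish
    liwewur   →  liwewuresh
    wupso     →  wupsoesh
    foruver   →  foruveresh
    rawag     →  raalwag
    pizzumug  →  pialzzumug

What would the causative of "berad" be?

"berad" ends in -d. The stems ending in -d (pakukrud → pakukrudish, gutrad → gutradish) add -ish.
So berad → beradish.

beradish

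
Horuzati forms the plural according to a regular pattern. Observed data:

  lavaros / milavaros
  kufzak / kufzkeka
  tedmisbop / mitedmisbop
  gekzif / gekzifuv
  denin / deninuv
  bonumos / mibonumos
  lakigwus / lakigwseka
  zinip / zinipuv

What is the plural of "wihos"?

miwihos

zinip and tedmisbop both end in -p yet inflect differently (zinipuv, mitedmisbop), so the final letter is not what conditions the rule; the last vowel is.
"wihos" has last vowel 'o'. The stems whose last vowel is 'o' (tedmisbop → mitedmisbop, lavaros → milavaros, bonumos → mibonumos) add the prefix mi-.
The other patterns: stems whose last vowel is 'i' add -uv; stems whose last vowel is 'a' or 'u' delete the last vowel and add -eka.
So wihos → miwihos.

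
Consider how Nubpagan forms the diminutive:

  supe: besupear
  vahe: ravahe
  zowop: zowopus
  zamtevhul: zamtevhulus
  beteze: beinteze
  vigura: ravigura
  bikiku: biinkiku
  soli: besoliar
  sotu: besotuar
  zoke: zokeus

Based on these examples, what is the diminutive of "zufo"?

beteze and supe both end in -e yet inflect differently (beinteze, besupear), so the final letter is not what conditions the rule; the first letter is.
"zufo" begins with z-. The stems beginning with z- (zamtevhul → zamtevhulus, zoke → zokeus, zowop → zowopus) add -us.
The other patterns: stems beginning with b- insert -in- after the first vowel; stems beginning with s- add be- … -ar around the stem; stems beginning with v- add the prefix ra-.
So zufo → zufous.

zufous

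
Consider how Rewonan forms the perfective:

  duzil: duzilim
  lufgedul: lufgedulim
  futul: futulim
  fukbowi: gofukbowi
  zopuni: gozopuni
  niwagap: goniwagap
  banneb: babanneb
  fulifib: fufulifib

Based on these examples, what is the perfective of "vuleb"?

duzil and fukbowi both have last vowel 'i' yet inflect differently (duzilim, gofukbowi), so the last vowel is not what conditions the rule; the final letter is.
"vuleb" ends in -b. The stems ending in -b (banneb → babanneb, fulifib → fufulifib) repeat the first consonant+vowel as a prefix.
So vuleb → vuvuleb.

vuvuleb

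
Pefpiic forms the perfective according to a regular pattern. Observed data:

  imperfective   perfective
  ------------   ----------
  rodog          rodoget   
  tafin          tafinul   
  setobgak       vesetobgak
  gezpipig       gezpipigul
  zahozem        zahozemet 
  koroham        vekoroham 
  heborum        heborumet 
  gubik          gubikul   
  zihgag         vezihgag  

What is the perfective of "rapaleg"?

zihgag and gezpipig both end in -g yet inflect differently (vezihgag, gezpipigul), so the final letter is not what conditions the rule; the last vowel is.
"rapaleg" has last vowel 'e'. The one such stem in the data (zahozem → zahozemet) adds -et, so the same rule applies.
The other patterns: stems whose last vowel is 'a' add the prefix ve-; stems whose last vowel is 'i' add -ul.
So rapaleg → rapaleget.

rapaleget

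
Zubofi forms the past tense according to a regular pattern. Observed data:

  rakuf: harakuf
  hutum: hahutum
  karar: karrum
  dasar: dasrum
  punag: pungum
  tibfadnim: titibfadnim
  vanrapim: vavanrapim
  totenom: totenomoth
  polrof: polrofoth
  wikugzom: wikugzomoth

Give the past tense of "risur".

"risur" has last vowel 'u'. The stems whose last vowel is 'u' (rakuf → harakuf, hutum → hahutum) add the prefix ha-.
The other patterns: stems whose last vowel is 'a' delete the last vowel and add -um; stems whose last vowel is 'i' repeat the first consonant+vowel as a prefix; stems whose last vowel is 'o' add -oth.
So risur → harisur.

harisur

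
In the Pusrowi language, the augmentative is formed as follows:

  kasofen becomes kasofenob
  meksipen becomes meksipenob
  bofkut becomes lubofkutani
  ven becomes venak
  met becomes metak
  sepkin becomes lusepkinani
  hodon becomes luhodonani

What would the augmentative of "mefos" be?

lumefosani

"mefos" has 2 vowels. The stems with 2 vowels (hodon → luhodonani, bofkut → lubofkutani, sepkin → lusepkinani) add lu- … -ani around the stem.
So mefos → lumefosani.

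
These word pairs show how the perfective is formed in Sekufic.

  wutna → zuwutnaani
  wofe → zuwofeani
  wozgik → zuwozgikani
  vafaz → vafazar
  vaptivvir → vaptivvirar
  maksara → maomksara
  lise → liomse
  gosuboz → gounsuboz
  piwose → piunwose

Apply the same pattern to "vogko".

wutna and maksara both end in -a yet inflect differently (zuwutnaani, maomksara), so the final letter is not what conditions the rule; the first letter is.
"vogko" begins with v-. The stems beginning with v- (vafaz → vafazar, vaptivvir → vaptivvirar) add -ar.
So vogko → vogkoar.

vogkoar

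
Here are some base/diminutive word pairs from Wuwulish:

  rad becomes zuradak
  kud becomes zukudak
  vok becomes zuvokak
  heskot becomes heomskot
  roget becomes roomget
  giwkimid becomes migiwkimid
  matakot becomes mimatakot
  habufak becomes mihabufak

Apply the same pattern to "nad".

zunadak

rad and giwkimid both end in -d yet inflect differently (zuradak, migiwkimid), so the final letter is not what conditions the rule; the number of vowels is.
"nad" has 1 vowel. The stems with 1 vowel (rad → zuradak, kud → zukudak, vok → zuvokak) add zu- … -ak around the stem.
So nad → zunadak.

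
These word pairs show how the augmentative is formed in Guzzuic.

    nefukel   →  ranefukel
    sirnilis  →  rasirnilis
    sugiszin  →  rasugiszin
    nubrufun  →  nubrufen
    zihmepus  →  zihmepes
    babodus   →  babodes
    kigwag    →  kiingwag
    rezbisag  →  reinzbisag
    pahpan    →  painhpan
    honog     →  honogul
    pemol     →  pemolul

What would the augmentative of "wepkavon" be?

wepkavonul

"wepkavon" has last vowel 'o'. The stems whose last vowel is 'o' (honog → honogul, pemol → pemolul) add -ul.
The other patterns: stems whose last vowel is 'e' or 'i' add the prefix ra-; stems whose last vowel is 'u' change the last vowel to 'e'; stems whose last vowel is 'a' insert -in- after the first vowel.
So wepkavon → wepkavonul.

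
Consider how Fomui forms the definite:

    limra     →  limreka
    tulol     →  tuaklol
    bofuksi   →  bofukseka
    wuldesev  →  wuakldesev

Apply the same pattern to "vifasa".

"vifasa" ends in a vowel. The stems ending in a vowel (limra → limreka, bofuksi → bofukseka) drop the final letter and add -eka.
The other pattern: stems ending in a consonant insert -ak- after the first vowel.
So vifasa → vifaseka.

vifaseka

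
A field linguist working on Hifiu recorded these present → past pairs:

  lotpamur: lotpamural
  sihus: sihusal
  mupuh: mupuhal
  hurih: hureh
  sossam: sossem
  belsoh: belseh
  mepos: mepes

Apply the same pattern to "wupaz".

wupez

mupuh and hurih both end in -h yet inflect differently (mupuhal, hureh), so the final letter is not what conditions the rule; the last vowel is.
"wupaz" has last vowel 'a'. The one such stem in the data (sossam → sossem) changes the last vowel to 'e' (as do hurih, belsoh), so the same rule applies.
The other pattern: stems whose last vowel is 'u' add -al.
So wupaz → wupez.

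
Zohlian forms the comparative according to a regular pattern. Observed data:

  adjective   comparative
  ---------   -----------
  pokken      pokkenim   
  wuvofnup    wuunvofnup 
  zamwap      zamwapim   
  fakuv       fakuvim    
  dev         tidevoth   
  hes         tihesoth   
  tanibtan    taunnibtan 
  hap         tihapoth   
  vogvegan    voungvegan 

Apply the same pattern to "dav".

tidavoth

dev and fakuv both end in -v yet inflect differently (tidevoth, fakuvim), so the final letter is not what conditions the rule; the number of vowels is.
"dav" has 1 vowel. The stems with 1 vowel (hap → tihapoth, hes → tihesoth, dev → tidevoth) add ti- … -oth around the stem.
The other patterns: stems with 2 vowels add -im; stems with 3 vowels insert -un- after the first vowel.
So dav → tidavoth.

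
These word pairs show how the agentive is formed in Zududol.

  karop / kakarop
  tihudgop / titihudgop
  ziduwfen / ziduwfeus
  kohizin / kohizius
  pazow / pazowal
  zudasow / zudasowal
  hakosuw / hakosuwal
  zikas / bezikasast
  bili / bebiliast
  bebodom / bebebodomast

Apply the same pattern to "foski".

befoskiast

karop and pazow both have last vowel 'o' yet inflect differently (kakarop, pazowal), so the last vowel is not what conditions the rule; the final letter is.
"foski" ends in -i. The one such stem in the data (bili → bebiliast) adds be- … -ast around the stem, so the same rule applies.
The other patterns: stems ending in -p repeat the first consonant+vowel as a prefix; stems ending in -n drop the final letter and add -us; stems ending in -w add -al.
So foski → befoskiast.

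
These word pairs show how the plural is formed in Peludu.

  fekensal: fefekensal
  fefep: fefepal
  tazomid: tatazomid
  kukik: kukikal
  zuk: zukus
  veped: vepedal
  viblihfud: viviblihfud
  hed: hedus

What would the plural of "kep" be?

"kep" has 1 vowel. The stems with 1 vowel (zuk → zukus, hed → hedus) add -us.
So kep → kepus.

kepus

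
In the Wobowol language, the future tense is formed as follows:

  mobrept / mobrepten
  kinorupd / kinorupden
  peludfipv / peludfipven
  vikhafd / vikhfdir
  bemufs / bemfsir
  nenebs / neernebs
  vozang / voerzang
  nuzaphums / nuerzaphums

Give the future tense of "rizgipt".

kinorupd and vikhafd both end in -d yet inflect differently (kinorupden, vikhfdir), so the final letter is not what conditions the rule; the second-to-last letter is.
"rizgipt" has second-to-last letter 'p'. The stems whose second-to-last letter is 'p' (mobrept → mobrepten, kinorupd → kinorupden, peludfipv → peludfipven) add -en.
So rizgipt → rizgipten.

rizgipten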